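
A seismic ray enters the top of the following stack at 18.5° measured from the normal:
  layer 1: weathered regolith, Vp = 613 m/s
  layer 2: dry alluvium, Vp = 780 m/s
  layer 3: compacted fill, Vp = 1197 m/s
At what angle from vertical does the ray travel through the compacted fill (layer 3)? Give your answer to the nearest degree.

Snell's law across each interface conserves sin θ / V, so sin θ_3 = V_3·sin θ₁/V₁.
sin θ_3 = 1197 × sin 18.5° / 613 = 0.6196.
θ_3 = arcsin 0.6196 = 38.29°.

38°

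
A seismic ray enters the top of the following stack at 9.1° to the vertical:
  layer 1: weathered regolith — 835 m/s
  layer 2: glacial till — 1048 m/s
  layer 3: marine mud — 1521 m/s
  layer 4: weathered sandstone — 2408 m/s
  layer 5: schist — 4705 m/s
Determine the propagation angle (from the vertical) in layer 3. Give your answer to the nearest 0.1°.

Snell's law across each interface conserves sin θ / V, so sin θ_3 = V_3·sin θ₁/V₁.
sin θ_3 = 1521 × sin 9.1° / 835 = 0.2881.
θ_3 = 16.74° from the vertical.

16.7°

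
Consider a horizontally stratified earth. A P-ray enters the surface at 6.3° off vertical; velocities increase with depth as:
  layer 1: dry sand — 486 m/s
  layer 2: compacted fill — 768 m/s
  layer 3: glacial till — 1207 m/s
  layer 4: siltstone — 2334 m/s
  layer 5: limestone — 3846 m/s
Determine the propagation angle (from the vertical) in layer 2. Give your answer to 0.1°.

10.0°

Snell's law across each interface conserves sin θ / V, so sin θ_2 = V_2·sin θ₁/V₁.
sin θ_2 = 768 × sin 6.3° / 486 = 0.1734.
θ_2 = arcsin 0.1734 = 9.99°.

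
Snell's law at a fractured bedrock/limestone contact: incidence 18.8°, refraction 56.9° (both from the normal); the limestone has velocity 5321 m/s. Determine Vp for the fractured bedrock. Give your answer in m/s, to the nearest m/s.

sin 18.8° = 0.3223; sin 56.9° = 0.8377.
V₁ = V₂·(sin θ₁/sin θ₂) = 5321·(0.3223/0.8377) = 2046.96 m/s.

2047 m/s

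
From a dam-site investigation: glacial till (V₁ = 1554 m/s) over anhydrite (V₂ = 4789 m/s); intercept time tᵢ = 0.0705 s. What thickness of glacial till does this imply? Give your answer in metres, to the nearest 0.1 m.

h = tᵢ·V₁·V₂ / (2·√(V₂²−V₁²)).
√(V₂²−V₁²) = √(4789² − 1554²) = 4529.9 m/s.
h = 0.0705 s × 1554 × 4789 / (2 × 4529.9) = 57.91 m.

57.9 m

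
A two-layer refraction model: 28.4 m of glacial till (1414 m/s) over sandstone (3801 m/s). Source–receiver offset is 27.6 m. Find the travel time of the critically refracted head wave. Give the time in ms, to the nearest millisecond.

t = x/V₂ + 2h·√(V₂²−V₁²)/(V₁V₂).
√(V₂²−V₁²) = √(3801²−1414²) = 3528.2 m/s; delay term = 2·28.4·3528.2/(1414·3801) = 0.03729 s.
t = 27.6/3801 + 0.03729 = 0.04455 s.

45 ms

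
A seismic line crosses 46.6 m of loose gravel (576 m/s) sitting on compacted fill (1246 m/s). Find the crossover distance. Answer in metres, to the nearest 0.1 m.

θ_c = arcsin(576/1246) = 27.53°, so cos θ_c = 0.8867 and tᵢ = 2h cos θ_c/V₁ = 0.1435 s.
At crossover x/V₁ = x/V₂ + tᵢ ⇒ x = tᵢ/(1/V₁ − 1/V₂) = 0.14348/(1.7361e-03 − 8.0257e-04) = 153.69 m.

153.7 m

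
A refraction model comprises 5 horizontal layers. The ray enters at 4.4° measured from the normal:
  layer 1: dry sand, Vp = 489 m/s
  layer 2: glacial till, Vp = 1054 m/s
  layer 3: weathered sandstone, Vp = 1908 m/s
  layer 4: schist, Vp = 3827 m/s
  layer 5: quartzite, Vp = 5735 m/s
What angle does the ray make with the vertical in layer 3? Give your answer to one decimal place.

17.4°

Ray parameter p = sin 4.4° / 489 = 1.5689e-04 s/m.
sin θ_3 = p·V_3 = 1.5689e-04 × 1908 = 0.2993.
θ_3 = 17.42° from the vertical.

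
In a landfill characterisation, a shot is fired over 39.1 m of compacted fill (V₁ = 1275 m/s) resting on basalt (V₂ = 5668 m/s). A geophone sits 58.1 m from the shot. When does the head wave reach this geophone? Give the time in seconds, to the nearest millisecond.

0.070 s

θ_c = arcsin(V₁/V₂) = arcsin(1275/5668) = 13.00°, cos θ_c = 0.9744.
Intercept time tᵢ = 2h cos θ_c / V₁ = 2·39.1·0.9744/1275 = 0.05976 s.
t = x/V₂ + tᵢ = 58.1/5668 + 0.05976 = 0.07001 s.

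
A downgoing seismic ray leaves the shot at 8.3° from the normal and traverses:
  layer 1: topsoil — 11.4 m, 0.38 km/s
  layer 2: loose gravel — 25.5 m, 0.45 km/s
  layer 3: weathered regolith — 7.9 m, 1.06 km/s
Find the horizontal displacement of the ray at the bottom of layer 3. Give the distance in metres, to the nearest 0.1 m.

9.6 m

Apply Snell's law at each interface; in layer i the horizontal offset is hᵢ·tan θᵢ.
Layer 1: θ = 8.30°; offset = 11.4·tan 8.30° = 1.663 m.
Layer 2: sin θ = 0.45·sin 8.3°/0.38 = 0.1709, θ = 9.84°; offset = 25.5·tan 9.84° = 4.424 m.
Layer 3: sin θ = 1.06·sin 8.3°/0.38 = 0.4027, θ = 23.75°; offset = 7.9·tan 23.75° = 3.475 m.
Σ offsets = 9.563 m.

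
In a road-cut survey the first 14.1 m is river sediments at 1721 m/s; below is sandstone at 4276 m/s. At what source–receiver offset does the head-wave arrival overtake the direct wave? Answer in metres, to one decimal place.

θ_c = arcsin(1721/4276) = 23.73°, so cos θ_c = 0.9154 and tᵢ = 2h cos θ_c/V₁ = 0.0150 s.
At crossover x/V₁ = x/V₂ + tᵢ ⇒ x = tᵢ/(1/V₁ − 1/V₂) = 0.01500/(5.8106e-04 − 2.3386e-04) = 43.20 m.

43.2 m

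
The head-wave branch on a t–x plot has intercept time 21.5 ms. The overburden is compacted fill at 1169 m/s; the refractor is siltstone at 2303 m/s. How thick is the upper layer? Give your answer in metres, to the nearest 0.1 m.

14.6 m

h = tᵢ·V₁·V₂ / (2·√(V₂²−V₁²)).
√(V₂²−V₁²) = √(2303² − 1169²) = 1984.2 m/s.
h = 0.0215 s × 1169 × 2303 / (2 × 1984.2) = 14.59 m.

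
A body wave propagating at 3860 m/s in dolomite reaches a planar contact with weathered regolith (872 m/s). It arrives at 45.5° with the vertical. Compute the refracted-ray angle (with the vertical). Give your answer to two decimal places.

9.27°

sin θ₁/V₁ = sin θ₂/V₂ ⇒ sin θ₂ = 872·sin 45.5°/3860 = 872·0.7133/3860 = 0.1611.
θ₂ = sin⁻¹(0.1611) = 9.27° (from vertical).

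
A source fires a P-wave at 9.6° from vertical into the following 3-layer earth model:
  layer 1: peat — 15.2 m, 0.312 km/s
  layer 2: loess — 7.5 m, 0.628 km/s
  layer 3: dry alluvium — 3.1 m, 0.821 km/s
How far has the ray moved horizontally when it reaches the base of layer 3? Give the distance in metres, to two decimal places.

6.76 m

Apply Snell's law at each interface; in layer i the horizontal offset is hᵢ·tan θᵢ.
Layer 1: θ = 9.60°; offset = 15.2·tan 9.60° = 2.5709 m.
Layer 2: sin θ = 0.628·sin 9.6°/0.312 = 0.3357, θ = 19.61°; offset = 7.5·tan 19.61° = 2.6726 m.
Layer 3: sin θ = 0.821·sin 9.6°/0.312 = 0.4388, θ = 26.03°; offset = 3.1·tan 26.03° = 1.5140 m.
Summing the layer offsets gives 6.7575 m.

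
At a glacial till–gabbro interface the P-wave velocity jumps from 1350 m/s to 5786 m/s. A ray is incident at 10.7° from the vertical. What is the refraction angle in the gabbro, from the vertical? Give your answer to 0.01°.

52.73°

sin θ₁/V₁ = sin θ₂/V₂ ⇒ sin θ₂ = 5786·sin 10.7°/1350 = 5786·0.1857/1350 = 0.7958.
θ₂ = arcsin 0.7958 = 52.73° from the normal.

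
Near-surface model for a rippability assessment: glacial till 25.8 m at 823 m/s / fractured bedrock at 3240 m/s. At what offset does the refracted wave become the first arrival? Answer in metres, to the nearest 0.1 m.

x_cross = 2h·√((V₂+V₁)/(V₂−V₁)).
(V₂+V₁)/(V₂−V₁) = (3240+823)/(3240−823) = 1.6810; √ = 1.2965.
x_cross = 2·25.8·1.2965 = 66.90 m.

66.9 m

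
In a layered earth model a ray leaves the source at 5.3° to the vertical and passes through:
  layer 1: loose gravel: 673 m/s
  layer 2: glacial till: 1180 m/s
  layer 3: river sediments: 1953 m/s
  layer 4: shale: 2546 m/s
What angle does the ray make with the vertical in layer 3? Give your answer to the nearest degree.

16°

Ray parameter p = sin 5.3° / 673 = 1.3725e-04 s/m.
sin θ_3 = p·V_3 = 1.3725e-04 × 1953 = 0.2681.
θ_3 = 15.55° from the vertical.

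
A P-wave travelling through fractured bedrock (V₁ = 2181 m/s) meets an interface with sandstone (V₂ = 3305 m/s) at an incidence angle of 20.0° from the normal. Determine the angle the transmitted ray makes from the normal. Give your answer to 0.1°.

31.2°

Snell's law: sin θ₂ = (V₂/V₁)·sin θ₁ = (3305/2181)·sin 20.0° = 0.5183.
θ₂ = arcsin 0.5183 = 31.22° from the normal.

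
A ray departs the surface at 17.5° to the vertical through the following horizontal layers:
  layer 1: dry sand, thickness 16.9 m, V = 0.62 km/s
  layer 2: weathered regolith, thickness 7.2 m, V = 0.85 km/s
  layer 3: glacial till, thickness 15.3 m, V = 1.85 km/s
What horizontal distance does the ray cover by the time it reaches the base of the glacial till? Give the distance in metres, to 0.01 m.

39.68 m

Apply Snell's law at each interface; in layer i the horizontal offset is hᵢ·tan θᵢ.
Layer 1: θ = 17.50°; offset = 16.9·tan 17.50° = 5.3285 m.
Layer 2: sin θ = 0.85·sin 17.5°/0.62 = 0.4123, θ = 24.35°; offset = 7.2·tan 24.35° = 3.2580 m.
Layer 3: sin θ = 1.85·sin 17.5°/0.62 = 0.8973, θ = 63.80°; offset = 15.3·tan 63.80° = 31.0953 m.
Σ offsets = 39.6818 m.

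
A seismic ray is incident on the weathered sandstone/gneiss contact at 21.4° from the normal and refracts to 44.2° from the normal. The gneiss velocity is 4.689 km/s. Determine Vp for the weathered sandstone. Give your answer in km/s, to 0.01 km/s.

sin 21.4° = 0.3649; sin 44.2° = 0.6972.
V₁ = V₂·(sin θ₁/sin θ₂) = 4.689·(0.3649/0.6972) = 2.45 km/s.

2.45 km/s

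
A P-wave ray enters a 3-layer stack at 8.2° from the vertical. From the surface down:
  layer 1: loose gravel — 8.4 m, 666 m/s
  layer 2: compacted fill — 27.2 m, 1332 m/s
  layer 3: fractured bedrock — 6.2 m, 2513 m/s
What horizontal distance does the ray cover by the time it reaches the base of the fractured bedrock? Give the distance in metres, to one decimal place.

13.3 m

p = sin θ₁/V₁ = sin 8.2°/666 = 2.1416e-04 s/m is conserved through the stack.
Layer 1: θ = 8.20°; offset = 8.4·tan 8.20° = 1.210 m.
Layer 2: sin θ = p·1332 = 0.2853 → θ = 16.57°; offset = 27.2·tan 16.57° = 8.095 m.
Layer 3: sin θ = p·2513 = 0.5382 → θ = 32.56°; offset = 6.2·tan 32.56° = 3.959 m.
Summing the layer offsets gives 13.265 m.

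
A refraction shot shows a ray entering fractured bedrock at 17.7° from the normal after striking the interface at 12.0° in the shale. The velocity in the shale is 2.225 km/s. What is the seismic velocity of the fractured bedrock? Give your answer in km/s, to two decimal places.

Snell's law: sin 12.0°/V₁ = sin 17.7°/V₂.
V₂ = V₁·sin 17.7°/sin 12.0° = 2.225 × 1.4623 = 3.25 km/s.

3.25 km/s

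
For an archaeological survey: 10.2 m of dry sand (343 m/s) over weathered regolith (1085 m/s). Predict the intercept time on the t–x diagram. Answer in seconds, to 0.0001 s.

0.0564 s

tᵢ = 2h·√(V₂²−V₁²)/(V₁V₂).
√(V₂²−V₁²) = √(1085²−343²) = 1029.4 m/s.
tᵢ = 2·10.2·1029.4/(343·1085) = 0.05643 s.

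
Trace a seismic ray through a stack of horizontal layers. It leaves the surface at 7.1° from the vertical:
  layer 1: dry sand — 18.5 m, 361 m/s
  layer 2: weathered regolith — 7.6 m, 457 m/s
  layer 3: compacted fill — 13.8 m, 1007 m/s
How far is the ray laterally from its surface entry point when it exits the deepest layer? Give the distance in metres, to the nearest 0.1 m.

p = sin θ₁/V₁ = sin 7.1°/361 = 3.4239e-04 s/m is conserved through the stack.
Layer 1: θ = 7.10°; offset = 18.5·tan 7.10° = 2.304 m.
Layer 2: sin θ = p·457 = 0.1565 → θ = 9.00°; offset = 7.6·tan 9.00° = 1.204 m.
Layer 3: sin θ = p·1007 = 0.3448 → θ = 20.17°; offset = 13.8·tan 20.17° = 5.069 m.
Summing the layer offsets gives 8.577 m.

8.6 m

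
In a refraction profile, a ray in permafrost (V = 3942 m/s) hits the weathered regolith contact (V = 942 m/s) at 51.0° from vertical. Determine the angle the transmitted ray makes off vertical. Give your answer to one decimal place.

10.7°

Snell's law: sin θ₂ = (V₂/V₁)·sin θ₁ = (942/3942)·sin 51.0° = 0.1857.
θ₂ = arcsin 0.1857 = 10.70° from the normal.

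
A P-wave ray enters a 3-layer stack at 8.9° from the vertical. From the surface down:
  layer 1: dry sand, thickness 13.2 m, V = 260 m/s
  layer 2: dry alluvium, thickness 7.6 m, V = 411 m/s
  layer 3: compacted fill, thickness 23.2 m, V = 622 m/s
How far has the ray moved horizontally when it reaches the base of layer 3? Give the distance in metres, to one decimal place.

13.2 m

Ray parameter p = sin 8.9° / 260 m/s = 5.9504e-04 s/m.
Layer 1: θ = 8.90°; offset = 13.2·tan 8.90° = 2.067 m.
Layer 2: sin θ = p·411 = 0.2446 → θ = 14.16°; offset = 7.6·tan 14.16° = 1.917 m.
Layer 3: sin θ = p·622 = 0.3701 → θ = 21.72°; offset = 23.2·tan 21.72° = 9.243 m.
Summing the layer offsets gives 13.227 m.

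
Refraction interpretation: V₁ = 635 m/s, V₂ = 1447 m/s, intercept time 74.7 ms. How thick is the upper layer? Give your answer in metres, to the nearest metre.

θ_c = arcsin(635/1447) = 26.03°; cos θ_c = 0.8986.
tᵢ = 2h cos θ_c/V₁ ⇒ h = tᵢ·V₁/(2 cos θ_c) = 0.0747·635/(2·0.8986) = 26.39 m.

26 m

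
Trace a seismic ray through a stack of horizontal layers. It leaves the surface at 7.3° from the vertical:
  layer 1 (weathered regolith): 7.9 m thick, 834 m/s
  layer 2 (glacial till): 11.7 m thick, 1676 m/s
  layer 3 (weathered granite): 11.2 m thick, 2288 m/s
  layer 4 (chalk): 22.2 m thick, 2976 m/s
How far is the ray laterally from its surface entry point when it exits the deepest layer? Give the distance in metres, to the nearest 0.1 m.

19.6 m

Ray parameter p = sin 7.3° / 834 m/s = 1.5236e-04 s/m.
Layer 1: θ = 7.30°; offset = 7.9·tan 7.30° = 1.012 m.
Layer 2: sin θ = p·1676 = 0.2553 → θ = 14.79°; offset = 11.7·tan 14.79° = 3.090 m.
Layer 3: sin θ = p·2288 = 0.3486 → θ = 20.40°; offset = 11.2·tan 20.40° = 4.165 m.
Layer 4: sin θ = p·2976 = 0.4534 → θ = 26.96°; offset = 22.2·tan 26.96° = 11.293 m.
Summing the layer offsets gives 19.561 m.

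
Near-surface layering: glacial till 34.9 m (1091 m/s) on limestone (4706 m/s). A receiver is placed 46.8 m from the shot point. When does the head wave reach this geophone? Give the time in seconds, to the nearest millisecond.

0.072 s

θ_c = arcsin(V₁/V₂) = arcsin(1091/4706) = 13.40°, cos θ_c = 0.9728.
Intercept time tᵢ = 2h cos θ_c / V₁ = 2·34.9·0.9728/1091 = 0.06223 s.
t = x/V₂ + tᵢ = 46.8/4706 + 0.06223 = 0.07218 s.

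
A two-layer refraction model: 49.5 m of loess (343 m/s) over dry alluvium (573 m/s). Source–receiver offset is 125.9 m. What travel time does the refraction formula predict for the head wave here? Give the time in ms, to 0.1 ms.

θ_c = arcsin(V₁/V₂) = arcsin(343/573) = 36.77°, cos θ_c = 0.8010.
Intercept time tᵢ = 2h cos θ_c / V₁ = 2·49.5·0.8010/343 = 0.23121 s.
t = x/V₂ + tᵢ = 125.9/573 + 0.23121 = 0.45093 s.

450.9 ms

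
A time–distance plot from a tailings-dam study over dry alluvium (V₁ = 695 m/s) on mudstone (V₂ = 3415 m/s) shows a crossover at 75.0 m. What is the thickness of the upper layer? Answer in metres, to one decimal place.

x_cross = 2h·√((V₂+V₁)/(V₂−V₁)) → h = x_cross / (2·√((V₂+V₁)/(V₂−V₁))).
√((V₂+V₁)/(V₂−V₁)) = √((3415+695)/(3415−695)) = 1.2292.
h = 75.0 / (2·1.2292) = 30.51 m.

30.5 m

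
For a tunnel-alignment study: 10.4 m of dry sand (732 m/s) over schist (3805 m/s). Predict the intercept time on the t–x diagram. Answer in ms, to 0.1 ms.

θ_c = arcsin(V₁/V₂) = arcsin(732/3805) = 11.09°; cos θ_c = 0.9813.
tᵢ = 2h·cos θ_c / V₁ = 2·10.4·0.9813 / 732 = 0.02788 s.

27.9 ms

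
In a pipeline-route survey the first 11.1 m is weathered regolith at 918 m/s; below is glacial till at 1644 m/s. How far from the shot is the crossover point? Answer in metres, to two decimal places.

θ_c = arcsin(918/1644) = 33.94°, so cos θ_c = 0.8296 and tᵢ = 2h cos θ_c/V₁ = 0.0201 s.
At crossover x/V₁ = x/V₂ + tᵢ ⇒ x = tᵢ/(1/V₁ − 1/V₂) = 0.02006/(1.0893e-03 − 6.0827e-04) = 41.70 m.

41.70 m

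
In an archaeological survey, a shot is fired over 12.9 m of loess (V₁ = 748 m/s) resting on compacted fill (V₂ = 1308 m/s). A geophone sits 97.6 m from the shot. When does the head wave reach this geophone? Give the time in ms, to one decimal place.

θ_c = arcsin(V₁/V₂) = arcsin(748/1308) = 34.88°, cos θ_c = 0.8203.
Intercept time tᵢ = 2h cos θ_c / V₁ = 2·12.9·0.8203/748 = 0.02830 s.
t = x/V₂ + tᵢ = 97.6/1308 + 0.02830 = 0.10291 s.

102.9 ms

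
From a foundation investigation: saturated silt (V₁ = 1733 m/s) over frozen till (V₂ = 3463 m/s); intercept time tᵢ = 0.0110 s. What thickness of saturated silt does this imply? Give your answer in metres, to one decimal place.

11.0 m

θ_c = arcsin(1733/3463) = 30.03°; cos θ_c = 0.8658.
tᵢ = 2h cos θ_c/V₁ ⇒ h = tᵢ·V₁/(2 cos θ_c) = 0.011·1733/(2·0.8658) = 11.01 m.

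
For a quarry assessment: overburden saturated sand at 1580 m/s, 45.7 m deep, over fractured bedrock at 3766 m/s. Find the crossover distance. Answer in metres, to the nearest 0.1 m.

θ_c = arcsin(1580/3766) = 24.81°, so cos θ_c = 0.9077 and tᵢ = 2h cos θ_c/V₁ = 0.0525 s.
At crossover x/V₁ = x/V₂ + tᵢ ⇒ x = tᵢ/(1/V₁ − 1/V₂) = 0.05251/(6.3291e-04 − 2.6553e-04) = 142.93 m.

142.9 m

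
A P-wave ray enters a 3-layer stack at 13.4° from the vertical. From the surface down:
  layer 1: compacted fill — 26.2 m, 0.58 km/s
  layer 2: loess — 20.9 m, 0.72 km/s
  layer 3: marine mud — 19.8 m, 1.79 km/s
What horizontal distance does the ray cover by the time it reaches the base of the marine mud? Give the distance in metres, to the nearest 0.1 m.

Apply Snell's law at each interface; in layer i the horizontal offset is hᵢ·tan θᵢ.
Layer 1: θ = 13.40°; offset = 26.2·tan 13.40° = 6.242 m.
Layer 2: sin θ = 0.72·sin 13.4°/0.58 = 0.2877, θ = 16.72°; offset = 20.9·tan 16.72° = 6.278 m.
Layer 3: sin θ = 1.79·sin 13.4°/0.58 = 0.7152, θ = 45.66°; offset = 19.8·tan 45.66° = 20.262 m.
Summing the layer offsets gives 32.782 m.

32.8 m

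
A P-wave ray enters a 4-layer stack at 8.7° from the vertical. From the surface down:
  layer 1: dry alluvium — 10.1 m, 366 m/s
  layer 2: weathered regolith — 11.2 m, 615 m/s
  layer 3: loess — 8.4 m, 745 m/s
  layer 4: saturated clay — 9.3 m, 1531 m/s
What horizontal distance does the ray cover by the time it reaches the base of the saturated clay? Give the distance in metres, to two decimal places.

Apply Snell's law at each interface; in layer i the horizontal offset is hᵢ·tan θᵢ.
Layer 1: θ = 8.70°; offset = 10.1·tan 8.70° = 1.5455 m.
Layer 2: sin θ = 615·sin 8.7°/366 = 0.2542, θ = 14.72°; offset = 11.2·tan 14.72° = 2.9433 m.
Layer 3: sin θ = 745·sin 8.7°/366 = 0.3079, θ = 17.93°; offset = 8.4·tan 17.93° = 2.7184 m.
Layer 4: sin θ = 1531·sin 8.7°/366 = 0.6327, θ = 39.25°; offset = 9.3·tan 39.25° = 7.5990 m.
Total horizontal offset = 14.8062 m.

14.81 m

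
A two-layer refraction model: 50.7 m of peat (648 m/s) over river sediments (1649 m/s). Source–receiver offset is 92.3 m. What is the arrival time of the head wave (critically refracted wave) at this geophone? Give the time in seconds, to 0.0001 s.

0.1999 s

θ_c = arcsin(V₁/V₂) = arcsin(648/1649) = 23.14°, cos θ_c = 0.9196.
Intercept time tᵢ = 2h cos θ_c / V₁ = 2·50.7·0.9196/648 = 0.14389 s.
t = x/V₂ + tᵢ = 92.3/1649 + 0.14389 = 0.19987 s.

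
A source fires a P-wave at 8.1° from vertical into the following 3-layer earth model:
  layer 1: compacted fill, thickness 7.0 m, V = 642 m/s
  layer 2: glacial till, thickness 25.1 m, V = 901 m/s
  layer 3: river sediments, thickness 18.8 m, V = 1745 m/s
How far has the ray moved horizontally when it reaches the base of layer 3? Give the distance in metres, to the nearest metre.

14 m

Ray parameter p = sin 8.1° / 642 m/s = 2.1947e-04 s/m.
Layer 1: θ = 8.10°; offset = 7.0·tan 8.10° = 0.996 m.
Layer 2: sin θ = p·901 = 0.1977 → θ = 11.41°; offset = 25.1·tan 11.41° = 5.063 m.
Layer 3: sin θ = p·1745 = 0.3830 → θ = 22.52°; offset = 18.8·tan 22.52° = 7.794 m.
Σ offsets = 13.854 m.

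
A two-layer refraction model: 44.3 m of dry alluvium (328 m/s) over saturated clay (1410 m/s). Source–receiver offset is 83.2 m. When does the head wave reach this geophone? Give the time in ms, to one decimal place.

321.7 ms

t = x/V₂ + 2h·√(V₂²−V₁²)/(V₁V₂).
√(V₂²−V₁²) = √(1410²−328²) = 1371.3 m/s; delay term = 2·44.3·1371.3/(328·1410) = 0.26271 s.
t = 83.2/1410 + 0.26271 = 0.32172 s.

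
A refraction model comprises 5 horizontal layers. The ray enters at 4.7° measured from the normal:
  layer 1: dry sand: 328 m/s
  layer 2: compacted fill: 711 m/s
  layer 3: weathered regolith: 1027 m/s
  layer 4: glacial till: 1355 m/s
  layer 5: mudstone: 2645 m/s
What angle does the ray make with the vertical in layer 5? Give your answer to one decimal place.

Snell's law across each interface conserves sin θ / V, so sin θ_5 = V_5·sin θ₁/V₁.
sin θ_5 = 2645 × sin 4.7° / 328 = 0.6608.
θ_5 = arcsin 0.6608 = 41.36°.

41.4°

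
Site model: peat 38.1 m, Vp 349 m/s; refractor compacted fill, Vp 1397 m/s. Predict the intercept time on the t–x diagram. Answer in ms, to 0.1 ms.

θ_c = arcsin(V₁/V₂) = arcsin(349/1397) = 14.47°; cos θ_c = 0.9683.
tᵢ = 2h·cos θ_c / V₁ = 2·38.1·0.9683 / 349 = 0.21142 s.

211.4 ms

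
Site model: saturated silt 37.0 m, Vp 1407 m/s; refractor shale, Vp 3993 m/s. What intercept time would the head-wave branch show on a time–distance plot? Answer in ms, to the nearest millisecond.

49 ms

θ_c = arcsin(V₁/V₂) = arcsin(1407/3993) = 20.63°; cos θ_c = 0.9359.
tᵢ = 2h·cos θ_c / V₁ = 2·37.0·0.9359 / 1407 = 0.04922 s.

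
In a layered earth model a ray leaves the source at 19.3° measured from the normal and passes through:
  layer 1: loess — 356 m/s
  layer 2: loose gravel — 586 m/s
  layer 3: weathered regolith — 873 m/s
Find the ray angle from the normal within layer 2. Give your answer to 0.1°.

Ray parameter p = sin 19.3° / 356 = 9.2841e-04 s/m.
sin θ_2 = p·V_2 = 9.2841e-04 × 586 = 0.5440.
θ_2 = 32.96° from the vertical.

33.0°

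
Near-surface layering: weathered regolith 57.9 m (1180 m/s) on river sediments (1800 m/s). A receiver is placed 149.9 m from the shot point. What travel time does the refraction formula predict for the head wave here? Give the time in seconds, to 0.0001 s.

0.1574 s

θ_c = arcsin(V₁/V₂) = arcsin(1180/1800) = 40.96°, cos θ_c = 0.7551.
Intercept time tᵢ = 2h cos θ_c / V₁ = 2·57.9·0.7551/1180 = 0.07411 s.
t = x/V₂ + tᵢ = 149.9/1800 + 0.07411 = 0.15738 s.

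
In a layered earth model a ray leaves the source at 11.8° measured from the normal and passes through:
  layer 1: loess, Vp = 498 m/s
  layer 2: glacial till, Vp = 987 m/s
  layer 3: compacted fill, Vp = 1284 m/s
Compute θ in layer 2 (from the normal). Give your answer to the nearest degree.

24°

Snell's law across each interface conserves sin θ / V, so sin θ_2 = V_2·sin θ₁/V₁.
sin θ_2 = 987 × sin 11.8° / 498 = 0.4053.
θ_2 = arcsin 0.4053 = 23.91°.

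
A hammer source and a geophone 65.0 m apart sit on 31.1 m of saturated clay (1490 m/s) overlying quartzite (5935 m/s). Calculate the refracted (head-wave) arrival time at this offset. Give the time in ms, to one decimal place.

51.4 ms

t = x/V₂ + 2h·√(V₂²−V₁²)/(V₁V₂).
√(V₂²−V₁²) = √(5935²−1490²) = 5744.9 m/s; delay term = 2·31.1·5744.9/(1490·5935) = 0.04041 s.
t = 65.0/5935 + 0.04041 = 0.05136 s.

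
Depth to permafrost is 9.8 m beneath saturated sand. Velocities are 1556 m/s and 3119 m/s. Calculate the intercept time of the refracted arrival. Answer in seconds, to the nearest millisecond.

0.011 s

θ_c = arcsin(V₁/V₂) = arcsin(1556/3119) = 29.93°; cos θ_c = 0.8667.
tᵢ = 2h·cos θ_c / V₁ = 2·9.8·0.8667 / 1556 = 0.01092 s.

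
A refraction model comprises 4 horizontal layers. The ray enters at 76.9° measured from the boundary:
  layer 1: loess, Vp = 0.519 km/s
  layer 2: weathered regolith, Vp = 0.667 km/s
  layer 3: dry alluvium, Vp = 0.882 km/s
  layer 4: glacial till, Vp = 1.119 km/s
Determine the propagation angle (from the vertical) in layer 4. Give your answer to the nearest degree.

29°

From the normal: θ₁ = 90° − 76.9° = 13.1°.
Snell's law across each interface conserves sin θ / V, so sin θ_4 = V_4·sin θ₁/V₁.
sin θ_4 = 1.119 × sin 13.1° / 0.519 = 0.4887.
θ_4 = 29.25° from the vertical.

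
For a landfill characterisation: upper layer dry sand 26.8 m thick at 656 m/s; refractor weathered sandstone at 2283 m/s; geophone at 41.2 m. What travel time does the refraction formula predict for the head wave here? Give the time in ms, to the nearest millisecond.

96 ms

t = x/V₂ + 2h·√(V₂²−V₁²)/(V₁V₂).
√(V₂²−V₁²) = √(2283²−656²) = 2186.7 m/s; delay term = 2·26.8·2186.7/(656·2283) = 0.07826 s.
t = 41.2/2283 + 0.07826 = 0.09631 s.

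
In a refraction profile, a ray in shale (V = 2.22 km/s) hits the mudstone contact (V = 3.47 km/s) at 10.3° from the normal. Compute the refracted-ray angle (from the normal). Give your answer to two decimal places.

sin θ₁/V₁ = sin θ₂/V₂ ⇒ sin θ₂ = 3.47·sin 10.3°/2.22 = 3.47·0.1788/2.22 = 0.2795.
θ₂ = arcsin 0.2795 = 16.23° from the normal.

16.23°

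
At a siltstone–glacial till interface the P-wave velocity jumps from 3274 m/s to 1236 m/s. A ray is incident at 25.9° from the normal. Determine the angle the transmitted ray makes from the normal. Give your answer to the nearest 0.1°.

sin θ₁/V₁ = sin θ₂/V₂ ⇒ sin θ₂ = 1236·sin 25.9°/3274 = 1236·0.4368/3274 = 0.1649.
θ₂ = arcsin 0.1649 = 9.49° from the normal.

9.5°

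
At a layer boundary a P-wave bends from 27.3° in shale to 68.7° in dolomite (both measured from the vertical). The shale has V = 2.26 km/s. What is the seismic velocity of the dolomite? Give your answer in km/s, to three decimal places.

4.591 km/s

sin 27.3° = 0.4586; sin 68.7° = 0.9317.
V₂ = V₁·(sin θ₂/sin θ₁) = 2.26·(0.9317/0.4586) = 4.591 km/s.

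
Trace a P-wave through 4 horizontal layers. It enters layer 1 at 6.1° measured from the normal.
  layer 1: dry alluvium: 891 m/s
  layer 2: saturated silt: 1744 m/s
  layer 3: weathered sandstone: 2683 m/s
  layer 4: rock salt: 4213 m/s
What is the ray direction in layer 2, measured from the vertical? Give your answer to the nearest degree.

12°

Ray parameter p = sin 6.1° / 891 = 1.1926e-04 s/m.
sin θ_2 = p·V_2 = 1.1926e-04 × 1744 = 0.2080.
θ_2 = 12.00° from the vertical.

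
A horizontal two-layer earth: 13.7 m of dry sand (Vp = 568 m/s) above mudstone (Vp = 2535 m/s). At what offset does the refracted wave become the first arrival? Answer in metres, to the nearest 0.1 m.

34.4 m

θ_c = arcsin(568/2535) = 12.95°, so cos θ_c = 0.9746 and tᵢ = 2h cos θ_c/V₁ = 0.0470 s.
At crossover x/V₁ = x/V₂ + tᵢ ⇒ x = tᵢ/(1/V₁ − 1/V₂) = 0.04701/(1.7606e-03 − 3.9448e-04) = 34.41 m.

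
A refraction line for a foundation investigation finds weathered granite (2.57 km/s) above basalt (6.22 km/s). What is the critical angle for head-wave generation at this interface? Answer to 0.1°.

24.4°

At critical incidence the refracted ray runs along the interface (θ₂ = 90°), so sin θ_c = V₁/V₂.
θ_c = arcsin(2.57/6.22) = arcsin 0.4132 = 24.40°.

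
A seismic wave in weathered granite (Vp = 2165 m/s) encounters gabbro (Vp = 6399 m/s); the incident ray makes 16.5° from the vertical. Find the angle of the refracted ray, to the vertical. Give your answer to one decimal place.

57.1°

Snell's law: sin θ₂ = (V₂/V₁)·sin θ₁ = (6399/2165)·sin 16.5° = 0.8395.
θ₂ = arcsin 0.8395 = 57.08° from the normal.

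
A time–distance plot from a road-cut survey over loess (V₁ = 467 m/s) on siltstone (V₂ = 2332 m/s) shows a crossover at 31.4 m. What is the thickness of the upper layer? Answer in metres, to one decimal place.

h = (x_cross/2)·√((V₂−V₁)/(V₂+V₁)).
(V₂−V₁)/(V₂+V₁) = (2332−467)/(2332+467) = 0.6663; √ = 0.8163.
h = (31.4/2)·0.8163 = 12.82 m.

12.8 m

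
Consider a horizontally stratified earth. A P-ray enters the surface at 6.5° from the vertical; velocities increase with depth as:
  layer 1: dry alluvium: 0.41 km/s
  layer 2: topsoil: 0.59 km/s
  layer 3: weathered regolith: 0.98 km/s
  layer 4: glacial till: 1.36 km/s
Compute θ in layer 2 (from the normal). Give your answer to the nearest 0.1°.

9.4°

Snell's law across each interface conserves sin θ / V, so sin θ_2 = V_2·sin θ₁/V₁.
sin θ_2 = 0.59 × sin 6.5° / 0.41 = 0.1629.
θ_2 = 9.38° from the vertical.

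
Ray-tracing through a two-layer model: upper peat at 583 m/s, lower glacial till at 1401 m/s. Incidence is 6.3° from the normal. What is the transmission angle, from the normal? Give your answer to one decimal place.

15.3°

Snell's law: sin θ₂ = (V₂/V₁)·sin θ₁ = (1401/583)·sin 6.3° = 0.2637.
θ₂ = arcsin 0.2637 = 15.29° from the normal.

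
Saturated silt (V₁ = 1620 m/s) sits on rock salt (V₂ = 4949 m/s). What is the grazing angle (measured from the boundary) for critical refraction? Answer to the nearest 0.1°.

70.9°

At critical incidence the refracted ray runs along the interface (θ₂ = 90°), so sin θ_c = V₁/V₂.
θ_c = arcsin(1620/4949) = arcsin 0.3273 = 19.11°.
Measured from the interface: 90° − 19.11° = 70.89°.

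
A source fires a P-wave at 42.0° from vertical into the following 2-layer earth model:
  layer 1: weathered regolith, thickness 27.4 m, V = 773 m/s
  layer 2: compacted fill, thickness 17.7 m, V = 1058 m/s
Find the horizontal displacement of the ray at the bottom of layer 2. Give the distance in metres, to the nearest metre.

65 m

Apply Snell's law at each interface; in layer i the horizontal offset is hᵢ·tan θᵢ.
Layer 1: θ = 42.00°; offset = 27.4·tan 42.00° = 24.671 m.
Layer 2: sin θ = 1058·sin 42.0°/773 = 0.9158, θ = 66.32°; offset = 17.7·tan 66.32° = 40.369 m.
Σ offsets = 65.040 m.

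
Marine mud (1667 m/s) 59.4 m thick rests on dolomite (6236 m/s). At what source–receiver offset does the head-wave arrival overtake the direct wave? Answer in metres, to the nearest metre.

x_cross = 2h·√((V₂+V₁)/(V₂−V₁)).
(V₂+V₁)/(V₂−V₁) = (6236+1667)/(6236−1667) = 1.7297; √ = 1.3152.
x_cross = 2·59.4·1.3152 = 156.24 m.

156 m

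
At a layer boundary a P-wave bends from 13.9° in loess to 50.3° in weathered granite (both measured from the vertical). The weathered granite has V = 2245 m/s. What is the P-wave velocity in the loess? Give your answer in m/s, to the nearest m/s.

701 m/s

sin 13.9° = 0.2402; sin 50.3° = 0.7694.
V₁ = V₂·(sin θ₁/sin θ₂) = 2245·(0.2402/0.7694) = 700.95 m/s.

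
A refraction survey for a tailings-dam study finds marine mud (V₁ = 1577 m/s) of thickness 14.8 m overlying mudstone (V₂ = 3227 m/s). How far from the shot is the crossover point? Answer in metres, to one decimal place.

θ_c = arcsin(1577/3227) = 29.25°, so cos θ_c = 0.8725 and tᵢ = 2h cos θ_c/V₁ = 0.0164 s.
At crossover x/V₁ = x/V₂ + tᵢ ⇒ x = tᵢ/(1/V₁ − 1/V₂) = 0.01638/(6.3412e-04 − 3.0989e-04) = 50.51 m.

50.5 m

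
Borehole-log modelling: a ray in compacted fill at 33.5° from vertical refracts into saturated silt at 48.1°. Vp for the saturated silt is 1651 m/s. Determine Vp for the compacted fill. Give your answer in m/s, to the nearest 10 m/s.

1220 m/s

Snell's law: sin 33.5°/V₁ = sin 48.1°/V₂.
V₁ = V₂·sin 33.5°/sin 48.1° = 1651 × 0.7415 = 1224.28 m/s.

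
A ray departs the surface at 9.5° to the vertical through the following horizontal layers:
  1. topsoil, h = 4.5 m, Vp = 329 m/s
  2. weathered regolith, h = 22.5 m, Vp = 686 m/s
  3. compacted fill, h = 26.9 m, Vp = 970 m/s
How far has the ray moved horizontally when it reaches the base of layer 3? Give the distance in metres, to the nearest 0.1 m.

Apply Snell's law at each interface; in layer i the horizontal offset is hᵢ·tan θᵢ.
Layer 1: θ = 9.50°; offset = 4.5·tan 9.50° = 0.753 m.
Layer 2: sin θ = 686·sin 9.5°/329 = 0.3441, θ = 20.13°; offset = 22.5·tan 20.13° = 8.247 m.
Layer 3: sin θ = 970·sin 9.5°/329 = 0.4866, θ = 29.12°; offset = 26.9·tan 29.12° = 14.984 m.
Total horizontal offset = 23.984 m.

24.0 m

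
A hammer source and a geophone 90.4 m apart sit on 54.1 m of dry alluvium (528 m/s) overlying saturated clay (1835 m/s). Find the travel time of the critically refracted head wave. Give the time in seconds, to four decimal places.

0.2455 s

θ_c = arcsin(V₁/V₂) = arcsin(528/1835) = 16.72°, cos θ_c = 0.9577.
Intercept time tᵢ = 2h cos θ_c / V₁ = 2·54.1·0.9577/528 = 0.19626 s.
t = x/V₂ + tᵢ = 90.4/1835 + 0.19626 = 0.24552 s.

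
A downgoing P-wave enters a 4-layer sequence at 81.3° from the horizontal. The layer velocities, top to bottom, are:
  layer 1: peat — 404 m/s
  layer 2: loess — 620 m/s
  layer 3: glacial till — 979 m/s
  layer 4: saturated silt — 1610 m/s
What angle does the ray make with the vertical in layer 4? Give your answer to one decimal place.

From the normal: θ₁ = 90° − 81.3° = 8.7°.
Ray parameter p = sin 8.7° / 404 = 3.7441e-04 s/m.
sin θ_4 = p·V_4 = 3.7441e-04 × 1610 = 0.6028.
θ_4 = arcsin 0.6028 = 37.07°.

37.1°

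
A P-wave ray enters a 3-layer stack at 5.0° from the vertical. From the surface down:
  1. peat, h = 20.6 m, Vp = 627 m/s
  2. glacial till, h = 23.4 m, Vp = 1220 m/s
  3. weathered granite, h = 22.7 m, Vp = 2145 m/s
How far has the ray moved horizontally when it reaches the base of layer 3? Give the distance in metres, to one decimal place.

Apply Snell's law at each interface; in layer i the horizontal offset is hᵢ·tan θᵢ.
Layer 1: θ = 5.00°; offset = 20.6·tan 5.00° = 1.802 m.
Layer 2: sin θ = 1220·sin 5.0°/627 = 0.1696, θ = 9.76°; offset = 23.4·tan 9.76° = 4.027 m.
Layer 3: sin θ = 2145·sin 5.0°/627 = 0.2982, θ = 17.35°; offset = 22.7·tan 17.35° = 7.091 m.
Total horizontal offset = 12.920 m.

12.9 m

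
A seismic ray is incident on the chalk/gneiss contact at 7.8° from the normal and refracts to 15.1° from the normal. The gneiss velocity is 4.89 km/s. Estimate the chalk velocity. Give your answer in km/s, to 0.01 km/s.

sin 7.8° = 0.1357; sin 15.1° = 0.2605.
V₁ = V₂·(sin θ₁/sin θ₂) = 4.89·(0.1357/0.2605) = 2.55 km/s.

2.55 km/s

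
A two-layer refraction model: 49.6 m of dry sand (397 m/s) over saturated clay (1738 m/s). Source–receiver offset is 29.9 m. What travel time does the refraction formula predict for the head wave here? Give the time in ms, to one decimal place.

260.5 ms

θ_c = arcsin(V₁/V₂) = arcsin(397/1738) = 13.20°, cos θ_c = 0.9736.
Intercept time tᵢ = 2h cos θ_c / V₁ = 2·49.6·0.9736/397 = 0.24327 s.
t = x/V₂ + tᵢ = 29.9/1738 + 0.24327 = 0.26047 s.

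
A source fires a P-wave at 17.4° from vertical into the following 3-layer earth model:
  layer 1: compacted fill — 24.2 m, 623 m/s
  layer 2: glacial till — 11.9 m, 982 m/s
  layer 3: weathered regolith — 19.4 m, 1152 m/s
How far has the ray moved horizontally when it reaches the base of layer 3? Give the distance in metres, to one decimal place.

26.8 m

p = sin θ₁/V₁ = sin 17.4°/623 = 4.8000e-04 s/m is conserved through the stack.
Layer 1: θ = 17.40°; offset = 24.2·tan 17.40° = 7.584 m.
Layer 2: sin θ = p·982 = 0.4714 → θ = 28.12°; offset = 11.9·tan 28.12° = 6.360 m.
Layer 3: sin θ = p·1152 = 0.5530 → θ = 33.57°; offset = 19.4·tan 33.57° = 12.875 m.
Total horizontal offset = 26.819 m.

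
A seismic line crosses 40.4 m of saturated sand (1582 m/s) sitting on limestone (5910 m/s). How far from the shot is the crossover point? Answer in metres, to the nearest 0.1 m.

x_cross = 2h·√((V₂+V₁)/(V₂−V₁)).
(V₂+V₁)/(V₂−V₁) = (5910+1582)/(5910−1582) = 1.7311; √ = 1.3157.
x_cross = 2·40.4·1.3157 = 106.31 m.

106.3 m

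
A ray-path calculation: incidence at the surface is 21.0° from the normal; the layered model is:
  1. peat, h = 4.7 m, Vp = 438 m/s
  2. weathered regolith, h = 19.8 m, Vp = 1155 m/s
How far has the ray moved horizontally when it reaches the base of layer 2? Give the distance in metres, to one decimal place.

p = sin θ₁/V₁ = sin 21.0°/438 = 8.1819e-04 s/m is conserved through the stack.
Layer 1: θ = 21.00°; offset = 4.7·tan 21.00° = 1.804 m.
Layer 2: sin θ = p·1155 = 0.9450 → θ = 70.91°; offset = 19.8·tan 70.91° = 57.214 m.
Total horizontal offset = 59.018 m.

59.0 m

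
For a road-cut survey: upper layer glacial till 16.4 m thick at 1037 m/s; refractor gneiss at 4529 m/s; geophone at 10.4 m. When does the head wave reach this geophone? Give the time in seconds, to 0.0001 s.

0.0331 s

θ_c = arcsin(V₁/V₂) = arcsin(1037/4529) = 13.24°, cos θ_c = 0.9734.
Intercept time tᵢ = 2h cos θ_c / V₁ = 2·16.4·0.9734/1037 = 0.03079 s.
t = x/V₂ + tᵢ = 10.4/4529 + 0.03079 = 0.03309 s.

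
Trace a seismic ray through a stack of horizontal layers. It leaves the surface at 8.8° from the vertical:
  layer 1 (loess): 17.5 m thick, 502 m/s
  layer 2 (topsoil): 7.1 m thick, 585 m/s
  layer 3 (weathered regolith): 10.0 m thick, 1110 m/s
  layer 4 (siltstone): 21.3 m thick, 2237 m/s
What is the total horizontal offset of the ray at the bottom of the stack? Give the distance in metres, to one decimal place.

Apply Snell's law at each interface; in layer i the horizontal offset is hᵢ·tan θᵢ.
Layer 1: θ = 8.80°; offset = 17.5·tan 8.80° = 2.709 m.
Layer 2: sin θ = 585·sin 8.8°/502 = 0.1783, θ = 10.27°; offset = 7.1·tan 10.27° = 1.286 m.
Layer 3: sin θ = 1110·sin 8.8°/502 = 0.3383, θ = 19.77°; offset = 10.0·tan 19.77° = 3.595 m.
Layer 4: sin θ = 2237·sin 8.8°/502 = 0.6817, θ = 42.98°; offset = 21.3·tan 42.98° = 19.848 m.
Σ offsets = 27.438 m.

27.4 m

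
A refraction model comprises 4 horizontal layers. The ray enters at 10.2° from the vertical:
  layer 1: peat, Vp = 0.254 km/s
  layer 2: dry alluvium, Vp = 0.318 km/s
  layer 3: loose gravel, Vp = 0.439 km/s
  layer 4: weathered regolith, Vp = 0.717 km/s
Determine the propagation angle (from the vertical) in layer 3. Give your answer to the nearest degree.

18°

Snell's law across each interface conserves sin θ / V, so sin θ_3 = V_3·sin θ₁/V₁.
sin θ_3 = 0.439 × sin 10.2° / 0.254 = 0.3061.
θ_3 = arcsin 0.3061 = 17.82°.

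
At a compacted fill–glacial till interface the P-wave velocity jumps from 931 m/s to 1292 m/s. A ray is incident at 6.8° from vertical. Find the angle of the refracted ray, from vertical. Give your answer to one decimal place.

sin θ₁/V₁ = sin θ₂/V₂ ⇒ sin θ₂ = 1292·sin 6.8°/931 = 1292·0.1184/931 = 0.1643.
θ₂ = arcsin 0.1643 = 9.46° from the normal.

9.5°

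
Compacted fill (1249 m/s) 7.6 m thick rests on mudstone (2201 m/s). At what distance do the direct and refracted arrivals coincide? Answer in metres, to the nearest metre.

x_cross = 2h·√((V₂+V₁)/(V₂−V₁)).
(V₂+V₁)/(V₂−V₁) = (2201+1249)/(2201−1249) = 3.6239; √ = 1.9037.
x_cross = 2·7.6·1.9037 = 28.94 m.

29 m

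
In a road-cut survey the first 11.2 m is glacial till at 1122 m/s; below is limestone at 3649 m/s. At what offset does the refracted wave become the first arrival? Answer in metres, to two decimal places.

x_cross = 2h·√((V₂+V₁)/(V₂−V₁)).
(V₂+V₁)/(V₂−V₁) = (3649+1122)/(3649−1122) = 1.8880; √ = 1.3740.
x_cross = 2·11.2·1.3740 = 30.78 m.

30.78 m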